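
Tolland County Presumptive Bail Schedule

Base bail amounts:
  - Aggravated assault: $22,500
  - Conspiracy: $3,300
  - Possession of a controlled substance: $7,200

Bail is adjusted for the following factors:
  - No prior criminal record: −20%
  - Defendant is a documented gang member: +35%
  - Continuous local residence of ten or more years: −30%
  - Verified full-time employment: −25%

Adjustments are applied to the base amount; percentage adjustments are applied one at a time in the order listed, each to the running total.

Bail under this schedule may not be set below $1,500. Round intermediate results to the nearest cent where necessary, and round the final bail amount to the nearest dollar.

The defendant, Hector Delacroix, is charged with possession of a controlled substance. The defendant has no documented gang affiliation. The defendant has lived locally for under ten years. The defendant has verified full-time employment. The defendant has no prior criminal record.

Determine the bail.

Base amounts from the schedule: possession of a controlled substance $7,200.
Single charge. Combined base = $7,200.
No prior criminal record (−20%): $7,200 × 0.8 = $5,760.
Verified full-time employment (−25%): $5,760 × 0.75 = $4,320.
$4,320 is at or above the $1,500 minimum.

$4,320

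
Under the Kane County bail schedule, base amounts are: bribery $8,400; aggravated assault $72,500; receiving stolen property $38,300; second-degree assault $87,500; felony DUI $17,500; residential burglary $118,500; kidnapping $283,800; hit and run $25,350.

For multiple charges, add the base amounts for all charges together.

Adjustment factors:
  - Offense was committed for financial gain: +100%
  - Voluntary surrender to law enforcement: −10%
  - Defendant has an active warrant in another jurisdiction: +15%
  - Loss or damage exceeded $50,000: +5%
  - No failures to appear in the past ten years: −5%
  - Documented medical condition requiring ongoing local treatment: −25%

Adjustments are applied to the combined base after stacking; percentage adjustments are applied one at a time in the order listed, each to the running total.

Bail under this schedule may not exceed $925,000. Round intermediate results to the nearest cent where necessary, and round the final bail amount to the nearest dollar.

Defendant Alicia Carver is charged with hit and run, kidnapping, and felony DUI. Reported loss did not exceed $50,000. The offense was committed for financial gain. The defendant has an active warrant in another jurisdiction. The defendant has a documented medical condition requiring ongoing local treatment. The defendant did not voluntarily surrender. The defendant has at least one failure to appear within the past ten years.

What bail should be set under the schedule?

$563,471

Base amounts from the schedule: hit and run $25,350; kidnapping $283,800; felony DUI $17,500.
Stacking rule: sum of all bases. $25,350 + $283,800 + $17,500 = $326,650.
Offense was committed for financial gain (+100%): $326,650 × 2 = $653,300.
Defendant has an active warrant in another jurisdiction (+15%): $653,300 × 1.15 = $751,295.
Documented medical condition requiring ongoing local treatment (−25%): $751,295 × 0.75 = $563,471.25.
$563,471.25 is within the $925,000 maximum.
Rounded to the nearest dollar: $563,471.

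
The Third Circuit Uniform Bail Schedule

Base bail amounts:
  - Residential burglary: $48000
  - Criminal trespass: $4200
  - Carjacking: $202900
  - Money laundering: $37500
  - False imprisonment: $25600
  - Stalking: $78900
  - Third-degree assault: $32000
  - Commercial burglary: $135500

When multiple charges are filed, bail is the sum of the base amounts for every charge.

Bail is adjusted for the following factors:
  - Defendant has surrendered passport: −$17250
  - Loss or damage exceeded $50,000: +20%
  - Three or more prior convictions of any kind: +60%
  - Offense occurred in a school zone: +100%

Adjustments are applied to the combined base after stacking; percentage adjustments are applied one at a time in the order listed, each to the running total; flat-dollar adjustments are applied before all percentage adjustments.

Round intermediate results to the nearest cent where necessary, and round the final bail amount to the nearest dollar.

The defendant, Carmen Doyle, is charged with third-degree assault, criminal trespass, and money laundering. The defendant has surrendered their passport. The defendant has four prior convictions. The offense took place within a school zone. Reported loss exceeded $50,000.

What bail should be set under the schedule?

Base amounts from the schedule: third-degree assault $32000; criminal trespass $4200; money laundering $37500.
Stacking rule: sum of all bases. $32000 + $4200 + $37500 = $73700.
Defendant has surrendered passport (−$17250 flat): $73700 − $17250 = $56450.
Loss or damage exceeded $50,000 (+20%): $56450 × 1.2 = $67740.
Three or more prior convictions of any kind (+60%): $67740 × 1.6 = $108384.
Offense occurred in a school zone (+100%): $108384 × 2 = $216768.

$216768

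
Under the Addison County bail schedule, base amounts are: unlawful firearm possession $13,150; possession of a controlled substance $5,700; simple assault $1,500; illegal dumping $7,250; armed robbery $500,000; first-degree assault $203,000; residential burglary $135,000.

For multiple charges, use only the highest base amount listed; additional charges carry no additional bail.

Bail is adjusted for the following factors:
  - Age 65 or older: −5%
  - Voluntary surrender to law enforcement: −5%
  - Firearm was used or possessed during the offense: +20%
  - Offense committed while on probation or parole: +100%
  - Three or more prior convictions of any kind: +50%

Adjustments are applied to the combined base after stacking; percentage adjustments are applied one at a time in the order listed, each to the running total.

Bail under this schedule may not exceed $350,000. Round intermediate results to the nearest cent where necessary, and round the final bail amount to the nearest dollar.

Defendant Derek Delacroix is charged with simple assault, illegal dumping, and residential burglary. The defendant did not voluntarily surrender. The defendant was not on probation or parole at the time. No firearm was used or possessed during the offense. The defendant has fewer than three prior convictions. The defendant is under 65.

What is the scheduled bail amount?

$135,000

Base amounts from the schedule: simple assault $1,500; illegal dumping $7,250; residential burglary $135,000.
Stacking rule: use the highest base only. Highest is residential burglary at $135,000. Combined base = $135,000.
No adjustment factors apply to this defendant.
$135,000 is within the $350,000 maximum.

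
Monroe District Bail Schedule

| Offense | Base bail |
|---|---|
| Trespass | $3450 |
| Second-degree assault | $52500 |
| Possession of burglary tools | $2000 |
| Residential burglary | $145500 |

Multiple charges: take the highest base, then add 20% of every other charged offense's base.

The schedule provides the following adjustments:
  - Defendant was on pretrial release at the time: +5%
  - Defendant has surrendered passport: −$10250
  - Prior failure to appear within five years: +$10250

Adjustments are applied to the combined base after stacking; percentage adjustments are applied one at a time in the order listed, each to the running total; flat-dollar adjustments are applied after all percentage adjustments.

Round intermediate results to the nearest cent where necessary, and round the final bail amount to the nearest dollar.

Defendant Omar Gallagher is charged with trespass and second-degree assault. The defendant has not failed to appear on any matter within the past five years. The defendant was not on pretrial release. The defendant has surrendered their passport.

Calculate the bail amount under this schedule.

$42940

Base amounts from the schedule: trespass $3450; second-degree assault $52500.
Stacking rule: highest base plus 20% of each additional charge. Highest is second-degree assault at $52500. Additional: $3450 × 20% = $690. Combined base = $52500 + $690 = $53190.
Defendant has surrendered passport (−$10250 flat): $53190 − $10250 = $42940.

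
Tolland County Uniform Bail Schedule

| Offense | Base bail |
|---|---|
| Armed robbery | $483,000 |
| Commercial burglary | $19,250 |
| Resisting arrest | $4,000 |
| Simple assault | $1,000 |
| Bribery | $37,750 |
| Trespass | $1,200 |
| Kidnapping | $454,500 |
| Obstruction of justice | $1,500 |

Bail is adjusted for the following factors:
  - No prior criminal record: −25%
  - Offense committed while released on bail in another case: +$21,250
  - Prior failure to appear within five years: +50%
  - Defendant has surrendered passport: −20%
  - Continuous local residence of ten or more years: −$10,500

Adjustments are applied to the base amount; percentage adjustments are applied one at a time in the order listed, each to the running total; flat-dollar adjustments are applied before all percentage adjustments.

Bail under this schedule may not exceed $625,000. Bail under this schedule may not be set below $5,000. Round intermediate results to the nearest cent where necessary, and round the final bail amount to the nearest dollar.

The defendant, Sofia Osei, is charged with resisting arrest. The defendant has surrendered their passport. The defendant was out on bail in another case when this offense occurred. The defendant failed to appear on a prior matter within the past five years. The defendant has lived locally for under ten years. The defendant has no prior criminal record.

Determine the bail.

$22,725

Base amounts from the schedule: resisting arrest $4,000.
Single charge. Combined base = $4,000.
Offense committed while released on bail in another case (+$21,250 flat): $4,000 + $21,250 = $25,250.
No prior criminal record (−25%): $25,250 × 0.75 = $18,937.50.
Prior failure to appear within five years (+50%): $18,937.50 × 1.5 = $28,406.25.
Defendant has surrendered passport (−20%): $28,406.25 × 0.8 = $22,725.
$22,725 is within the $625,000 maximum.
$22,725 is at or above the $5,000 minimum.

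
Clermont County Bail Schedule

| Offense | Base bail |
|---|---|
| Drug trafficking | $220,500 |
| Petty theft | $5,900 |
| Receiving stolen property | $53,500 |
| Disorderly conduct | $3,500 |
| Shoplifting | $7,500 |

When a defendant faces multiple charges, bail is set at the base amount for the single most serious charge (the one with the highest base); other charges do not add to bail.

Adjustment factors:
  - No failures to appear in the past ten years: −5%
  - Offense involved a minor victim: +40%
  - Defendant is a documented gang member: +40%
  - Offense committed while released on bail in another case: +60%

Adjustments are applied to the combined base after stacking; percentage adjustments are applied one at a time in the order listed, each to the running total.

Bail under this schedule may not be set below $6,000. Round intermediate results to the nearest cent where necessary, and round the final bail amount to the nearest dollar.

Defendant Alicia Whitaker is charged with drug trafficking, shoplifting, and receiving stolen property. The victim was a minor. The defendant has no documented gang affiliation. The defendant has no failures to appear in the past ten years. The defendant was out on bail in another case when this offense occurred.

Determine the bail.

Base amounts from the schedule: drug trafficking $220,500; shoplifting $7,500; receiving stolen property $53,500.
Stacking rule: use the highest base only. Highest is drug trafficking at $220,500. Combined base = $220,500.
No failures to appear in the past ten years (−5%): $220,500 × 0.95 = $209,475.
Offense involved a minor victim (+40%): $209,475 × 1.4 = $293,265.
Offense committed while released on bail in another case (+60%): $293,265 × 1.6 = $469,224.
$469,224 is at or above the $6,000 minimum.

$469,224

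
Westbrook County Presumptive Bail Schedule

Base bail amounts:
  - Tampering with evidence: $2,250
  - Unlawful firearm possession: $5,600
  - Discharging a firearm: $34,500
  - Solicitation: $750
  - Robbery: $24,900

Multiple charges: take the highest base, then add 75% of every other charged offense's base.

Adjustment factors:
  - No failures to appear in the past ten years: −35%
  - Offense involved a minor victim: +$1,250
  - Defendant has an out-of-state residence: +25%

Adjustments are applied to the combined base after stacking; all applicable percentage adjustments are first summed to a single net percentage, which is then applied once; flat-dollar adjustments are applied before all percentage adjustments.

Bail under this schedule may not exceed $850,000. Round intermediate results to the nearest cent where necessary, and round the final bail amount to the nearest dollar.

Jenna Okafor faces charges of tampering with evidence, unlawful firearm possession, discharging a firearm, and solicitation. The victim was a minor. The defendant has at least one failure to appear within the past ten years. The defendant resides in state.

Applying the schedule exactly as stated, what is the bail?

$42,200

Base amounts from the schedule: tampering with evidence $2,250; unlawful firearm possession $5,600; discharging a firearm $34,500; solicitation $750.
Stacking rule: highest base plus 75% of each additional charge. Highest is discharging a firearm at $34,500. Additional: $2,250 × 75% = $1,687.50; $5,600 × 75% = $4,200; $750 × 75% = $562.50. Combined base = $34,500 + $6,450 = $40,950.
Offense involved a minor victim (+$1,250 flat): $40,950 + $1,250 = $42,200.
$42,200 is within the $850,000 maximum.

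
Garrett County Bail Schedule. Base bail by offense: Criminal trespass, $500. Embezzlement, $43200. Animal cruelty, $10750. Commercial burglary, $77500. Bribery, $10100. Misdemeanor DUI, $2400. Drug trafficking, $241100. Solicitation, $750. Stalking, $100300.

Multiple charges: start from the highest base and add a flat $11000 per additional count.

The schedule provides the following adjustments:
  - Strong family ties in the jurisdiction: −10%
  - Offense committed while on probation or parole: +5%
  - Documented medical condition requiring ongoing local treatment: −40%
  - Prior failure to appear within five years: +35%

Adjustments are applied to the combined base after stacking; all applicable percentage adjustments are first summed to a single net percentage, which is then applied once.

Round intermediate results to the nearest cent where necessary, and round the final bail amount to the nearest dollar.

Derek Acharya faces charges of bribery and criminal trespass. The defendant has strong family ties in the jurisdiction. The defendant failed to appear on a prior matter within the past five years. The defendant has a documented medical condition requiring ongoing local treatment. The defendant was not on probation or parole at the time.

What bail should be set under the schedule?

Base amounts from the schedule: bribery $10100; criminal trespass $500.
Stacking rule: highest base plus $11000 per additional charge. Highest is bribery at $10100; 1 additional charge → +$11000. Combined base = $21100.
Net percentage adjustment: −10% −40% +35% = −15%. $21100 × 0.85 = $17935.

$17935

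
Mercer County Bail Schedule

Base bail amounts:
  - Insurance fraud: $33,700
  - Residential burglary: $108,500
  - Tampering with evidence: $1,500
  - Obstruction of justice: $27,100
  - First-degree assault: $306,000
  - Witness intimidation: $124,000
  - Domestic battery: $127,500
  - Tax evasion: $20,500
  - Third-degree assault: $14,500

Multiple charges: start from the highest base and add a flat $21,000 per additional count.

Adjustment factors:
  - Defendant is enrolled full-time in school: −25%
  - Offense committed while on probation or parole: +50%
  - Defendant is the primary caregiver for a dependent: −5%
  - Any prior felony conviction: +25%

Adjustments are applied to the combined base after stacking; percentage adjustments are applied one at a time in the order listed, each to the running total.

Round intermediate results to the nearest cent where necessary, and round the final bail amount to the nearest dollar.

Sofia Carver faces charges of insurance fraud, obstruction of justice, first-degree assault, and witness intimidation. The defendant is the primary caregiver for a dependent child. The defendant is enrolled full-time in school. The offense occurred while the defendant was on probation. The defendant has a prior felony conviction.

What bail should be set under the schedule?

$492,961

Base amounts from the schedule: insurance fraud $33,700; obstruction of justice $27,100; first-degree assault $306,000; witness intimidation $124,000.
Stacking rule: highest base plus $21,000 per additional charge. Highest is first-degree assault at $306,000; 3 additional charges → +$63,000. Combined base = $369,000.
Defendant is enrolled full-time in school (−25%): $369,000 × 0.75 = $276,750.
Offense committed while on probation or parole (+50%): $276,750 × 1.5 = $415,125.
Defendant is the primary caregiver for a dependent (−5%): $415,125 × 0.95 = $394,368.75.
Any prior felony conviction (+25%): $394,368.75 × 1.25 = $492,960.94.
Rounded to the nearest dollar: $492,961.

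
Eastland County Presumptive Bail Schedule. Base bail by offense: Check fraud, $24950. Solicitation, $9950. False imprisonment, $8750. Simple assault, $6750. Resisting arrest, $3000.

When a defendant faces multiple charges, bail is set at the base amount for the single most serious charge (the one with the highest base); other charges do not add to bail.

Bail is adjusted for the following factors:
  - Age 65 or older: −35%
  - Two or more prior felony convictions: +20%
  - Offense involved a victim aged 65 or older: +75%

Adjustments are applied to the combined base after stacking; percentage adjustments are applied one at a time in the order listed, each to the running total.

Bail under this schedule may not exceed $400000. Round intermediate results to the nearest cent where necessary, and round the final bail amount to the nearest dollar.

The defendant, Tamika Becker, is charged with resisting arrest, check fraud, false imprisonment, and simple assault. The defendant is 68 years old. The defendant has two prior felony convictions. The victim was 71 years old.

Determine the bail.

Base amounts from the schedule: resisting arrest $3000; check fraud $24950; false imprisonment $8750; simple assault $6750.
Stacking rule: use the highest base only. Highest is check fraud at $24950. Combined base = $24950.
Age 65 or older (−35%): $24950 × 0.65 = $16217.50.
Two or more prior felony convictions (+20%): $16217.50 × 1.2 = $19461.
Offense involved a victim aged 65 or older (+75%): $19461 × 1.75 = $34056.75.
$34056.75 is within the $400000 maximum.
Rounded to the nearest dollar: $34057.

$34057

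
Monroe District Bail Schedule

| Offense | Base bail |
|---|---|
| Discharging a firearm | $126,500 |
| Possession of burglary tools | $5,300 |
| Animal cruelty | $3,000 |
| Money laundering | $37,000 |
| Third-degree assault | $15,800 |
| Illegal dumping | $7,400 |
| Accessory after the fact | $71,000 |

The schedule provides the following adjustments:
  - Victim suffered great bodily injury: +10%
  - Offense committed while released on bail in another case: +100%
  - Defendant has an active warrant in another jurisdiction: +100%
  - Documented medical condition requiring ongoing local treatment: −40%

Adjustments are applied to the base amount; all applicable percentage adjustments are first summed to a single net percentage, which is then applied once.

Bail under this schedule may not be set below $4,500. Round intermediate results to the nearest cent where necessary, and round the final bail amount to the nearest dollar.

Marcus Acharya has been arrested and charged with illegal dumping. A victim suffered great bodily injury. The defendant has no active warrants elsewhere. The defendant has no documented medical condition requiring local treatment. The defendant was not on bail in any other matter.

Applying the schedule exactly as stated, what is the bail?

Base amounts from the schedule: illegal dumping $7,400.
Single charge. Combined base = $7,400.
Victim suffered great bodily injury (+10%): $7,400 × 1.1 = $8,140.
$8,140 is at or above the $4,500 minimum.

$8,140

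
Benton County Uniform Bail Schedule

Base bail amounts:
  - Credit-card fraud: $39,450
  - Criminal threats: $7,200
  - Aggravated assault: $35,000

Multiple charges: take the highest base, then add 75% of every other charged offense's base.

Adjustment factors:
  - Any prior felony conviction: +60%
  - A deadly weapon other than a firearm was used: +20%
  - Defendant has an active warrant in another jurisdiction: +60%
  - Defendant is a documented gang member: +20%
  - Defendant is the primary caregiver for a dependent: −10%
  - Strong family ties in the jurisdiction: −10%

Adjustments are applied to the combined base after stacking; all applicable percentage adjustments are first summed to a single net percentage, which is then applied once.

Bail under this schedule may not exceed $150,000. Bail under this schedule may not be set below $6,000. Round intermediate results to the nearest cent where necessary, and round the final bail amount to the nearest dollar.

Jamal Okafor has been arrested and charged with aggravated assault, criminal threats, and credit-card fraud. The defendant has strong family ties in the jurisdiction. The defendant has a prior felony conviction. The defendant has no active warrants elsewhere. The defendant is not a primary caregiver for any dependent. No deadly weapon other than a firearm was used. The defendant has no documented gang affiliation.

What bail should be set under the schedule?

Base amounts from the schedule: aggravated assault $35,000; criminal threats $7,200; credit-card fraud $39,450.
Stacking rule: highest base plus 75% of each additional charge. Highest is credit-card fraud at $39,450. Additional: $35,000 × 75% = $26,250; $7,200 × 75% = $5,400. Combined base = $39,450 + $31,650 = $71,100.
Net percentage adjustment: +60% −10% = +50%. $71,100 × 1.5 = $106,650.
$106,650 is within the $150,000 maximum.
$106,650 is at or above the $6,000 minimum.

$106,650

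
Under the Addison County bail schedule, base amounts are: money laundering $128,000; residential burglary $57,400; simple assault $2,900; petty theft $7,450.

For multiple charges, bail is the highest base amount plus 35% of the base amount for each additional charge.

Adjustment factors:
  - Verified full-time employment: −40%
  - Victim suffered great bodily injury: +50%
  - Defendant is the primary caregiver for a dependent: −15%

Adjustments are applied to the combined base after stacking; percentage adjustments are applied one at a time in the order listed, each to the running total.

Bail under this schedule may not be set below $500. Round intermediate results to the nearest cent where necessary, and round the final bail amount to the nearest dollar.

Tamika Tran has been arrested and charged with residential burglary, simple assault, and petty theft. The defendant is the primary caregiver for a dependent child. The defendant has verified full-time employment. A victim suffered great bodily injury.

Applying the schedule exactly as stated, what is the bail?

$46,682

Base amounts from the schedule: residential burglary $57,400; simple assault $2,900; petty theft $7,450.
Stacking rule: highest base plus 35% of each additional charge. Highest is residential burglary at $57,400. Additional: $2,900 × 35% = $1,015; $7,450 × 35% = $2,607.50. Combined base = $57,400 + $3,622.50 = $61,022.50.
Verified full-time employment (−40%): $61,022.50 × 0.6 = $36,613.50.
Victim suffered great bodily injury (+50%): $36,613.50 × 1.5 = $54,920.25.
Defendant is the primary caregiver for a dependent (−15%): $54,920.25 × 0.85 = $46,682.21.
$46,682.21 is at or above the $500 minimum.
Rounded to the nearest dollar: $46,682.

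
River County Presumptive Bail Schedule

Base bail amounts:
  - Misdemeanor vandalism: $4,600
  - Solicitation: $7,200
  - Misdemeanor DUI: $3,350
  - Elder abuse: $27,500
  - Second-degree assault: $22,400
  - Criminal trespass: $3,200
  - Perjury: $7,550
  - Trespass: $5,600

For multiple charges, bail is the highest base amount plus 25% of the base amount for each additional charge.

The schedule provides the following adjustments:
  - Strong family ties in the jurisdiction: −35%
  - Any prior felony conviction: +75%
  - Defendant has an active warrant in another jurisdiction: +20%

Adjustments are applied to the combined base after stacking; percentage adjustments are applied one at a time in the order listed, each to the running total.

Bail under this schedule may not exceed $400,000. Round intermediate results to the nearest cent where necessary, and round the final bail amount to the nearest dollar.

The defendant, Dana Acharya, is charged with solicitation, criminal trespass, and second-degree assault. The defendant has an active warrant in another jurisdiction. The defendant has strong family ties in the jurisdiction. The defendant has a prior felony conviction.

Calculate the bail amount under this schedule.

$34,125

Base amounts from the schedule: solicitation $7,200; criminal trespass $3,200; second-degree assault $22,400.
Stacking rule: highest base plus 25% of each additional charge. Highest is second-degree assault at $22,400. Additional: $7,200 × 25% = $1,800; $3,200 × 25% = $800. Combined base = $22,400 + $2,600 = $25,000.
Strong family ties in the jurisdiction (−35%): $25,000 × 0.65 = $16,250.
Any prior felony conviction (+75%): $16,250 × 1.75 = $28,437.50.
Defendant has an active warrant in another jurisdiction (+20%): $28,437.50 × 1.2 = $34,125.
$34,125 is within the $400,000 maximum.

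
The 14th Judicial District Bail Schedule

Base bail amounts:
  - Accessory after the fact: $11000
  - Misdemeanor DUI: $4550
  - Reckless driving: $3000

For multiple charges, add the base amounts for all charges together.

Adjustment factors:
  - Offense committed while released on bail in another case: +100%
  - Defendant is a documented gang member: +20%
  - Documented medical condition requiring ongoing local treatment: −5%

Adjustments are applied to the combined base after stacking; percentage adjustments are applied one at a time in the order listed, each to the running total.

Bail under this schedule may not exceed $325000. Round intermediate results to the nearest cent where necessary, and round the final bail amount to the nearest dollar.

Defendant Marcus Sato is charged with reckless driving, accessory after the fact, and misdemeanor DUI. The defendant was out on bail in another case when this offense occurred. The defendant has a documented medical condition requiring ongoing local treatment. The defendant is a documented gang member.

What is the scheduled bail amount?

$42294

Base amounts from the schedule: reckless driving $3000; accessory after the fact $11000; misdemeanor DUI $4550.
Stacking rule: sum of all bases. $3000 + $11000 + $4550 = $18550.
Offense committed while released on bail in another case (+100%): $18550 × 2 = $37100.
Defendant is a documented gang member (+20%): $37100 × 1.2 = $44520.
Documented medical condition requiring ongoing local treatment (−5%): $44520 × 0.95 = $42294.
$42294 is within the $325000 maximum.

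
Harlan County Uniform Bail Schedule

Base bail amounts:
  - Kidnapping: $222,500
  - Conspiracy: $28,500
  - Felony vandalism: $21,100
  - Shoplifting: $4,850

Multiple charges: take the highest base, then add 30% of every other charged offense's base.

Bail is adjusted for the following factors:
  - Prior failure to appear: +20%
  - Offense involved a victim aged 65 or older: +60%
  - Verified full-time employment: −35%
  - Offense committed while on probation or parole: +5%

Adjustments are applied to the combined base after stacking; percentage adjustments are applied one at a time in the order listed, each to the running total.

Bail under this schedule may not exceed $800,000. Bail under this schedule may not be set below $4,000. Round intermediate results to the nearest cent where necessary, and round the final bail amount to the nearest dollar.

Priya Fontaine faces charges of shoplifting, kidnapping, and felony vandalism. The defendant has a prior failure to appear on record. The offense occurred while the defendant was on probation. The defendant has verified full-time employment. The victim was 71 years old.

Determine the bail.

$301,765

Base amounts from the schedule: shoplifting $4,850; kidnapping $222,500; felony vandalism $21,100.
Stacking rule: highest base plus 30% of each additional charge. Highest is kidnapping at $222,500. Additional: $4,850 × 30% = $1,455; $21,100 × 30% = $6,330. Combined base = $222,500 + $7,785 = $230,285.
Prior failure to appear (+20%): $230,285 × 1.2 = $276,342.
Offense involved a victim aged 65 or older (+60%): $276,342 × 1.6 = $442,147.20.
Verified full-time employment (−35%): $442,147.20 × 0.65 = $287,395.68.
Offense committed while on probation or parole (+5%): $287,395.68 × 1.05 = $301,765.46.
$301,765.46 is within the $800,000 maximum.
$301,765.46 is at or above the $4,000 minimum.
Rounded to the nearest dollar: $301,765.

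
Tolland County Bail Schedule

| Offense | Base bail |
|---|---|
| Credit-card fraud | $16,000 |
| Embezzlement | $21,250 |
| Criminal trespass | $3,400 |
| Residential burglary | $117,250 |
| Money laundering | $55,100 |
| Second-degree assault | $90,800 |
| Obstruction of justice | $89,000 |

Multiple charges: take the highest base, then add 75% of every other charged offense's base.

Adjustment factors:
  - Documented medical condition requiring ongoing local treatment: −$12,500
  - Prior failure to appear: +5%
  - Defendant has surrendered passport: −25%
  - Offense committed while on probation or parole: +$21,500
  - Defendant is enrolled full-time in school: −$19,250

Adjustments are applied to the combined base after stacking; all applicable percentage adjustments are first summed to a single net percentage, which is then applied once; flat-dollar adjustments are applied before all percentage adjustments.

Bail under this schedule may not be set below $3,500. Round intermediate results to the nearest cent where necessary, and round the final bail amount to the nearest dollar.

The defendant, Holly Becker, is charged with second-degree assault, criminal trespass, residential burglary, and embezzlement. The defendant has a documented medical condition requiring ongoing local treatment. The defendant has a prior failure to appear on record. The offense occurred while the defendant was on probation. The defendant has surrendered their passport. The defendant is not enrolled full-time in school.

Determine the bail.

Base amounts from the schedule: second-degree assault $90,800; criminal trespass $3,400; residential burglary $117,250; embezzlement $21,250.
Stacking rule: highest base plus 75% of each additional charge. Highest is residential burglary at $117,250. Additional: $90,800 × 75% = $68,100; $3,400 × 75% = $2,550; $21,250 × 75% = $15,937.50. Combined base = $117,250 + $86,587.50 = $203,837.50.
Documented medical condition requiring ongoing local treatment (−$12,500 flat): $203,837.50 − $12,500 = $191,337.50.
Offense committed while on probation or parole (+$21,500 flat): $191,337.50 + $21,500 = $212,837.50.
Net percentage adjustment: +5% −25% = −20%. $212,837.50 × 0.8 = $170,270.
$170,270 is at or above the $3,500 minimum.

$170,270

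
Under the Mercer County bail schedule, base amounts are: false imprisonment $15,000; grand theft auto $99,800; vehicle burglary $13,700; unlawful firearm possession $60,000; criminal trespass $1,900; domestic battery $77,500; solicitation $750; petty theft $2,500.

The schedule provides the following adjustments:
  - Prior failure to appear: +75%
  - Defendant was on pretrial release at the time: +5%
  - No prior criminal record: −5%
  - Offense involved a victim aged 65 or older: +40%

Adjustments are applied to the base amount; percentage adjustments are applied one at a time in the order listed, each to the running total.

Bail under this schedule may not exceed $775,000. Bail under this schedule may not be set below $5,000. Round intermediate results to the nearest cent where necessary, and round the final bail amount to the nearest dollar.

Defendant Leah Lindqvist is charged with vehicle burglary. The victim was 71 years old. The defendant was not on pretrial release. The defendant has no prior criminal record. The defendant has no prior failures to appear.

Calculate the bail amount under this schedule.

$18,221

Base amounts from the schedule: vehicle burglary $13,700.
Single charge. Combined base = $13,700.
No prior criminal record (−5%): $13,700 × 0.95 = $13,015.
Offense involved a victim aged 65 or older (+40%): $13,015 × 1.4 = $18,221.
$18,221 is within the $775,000 maximum.
$18,221 is at or above the $5,000 minimum.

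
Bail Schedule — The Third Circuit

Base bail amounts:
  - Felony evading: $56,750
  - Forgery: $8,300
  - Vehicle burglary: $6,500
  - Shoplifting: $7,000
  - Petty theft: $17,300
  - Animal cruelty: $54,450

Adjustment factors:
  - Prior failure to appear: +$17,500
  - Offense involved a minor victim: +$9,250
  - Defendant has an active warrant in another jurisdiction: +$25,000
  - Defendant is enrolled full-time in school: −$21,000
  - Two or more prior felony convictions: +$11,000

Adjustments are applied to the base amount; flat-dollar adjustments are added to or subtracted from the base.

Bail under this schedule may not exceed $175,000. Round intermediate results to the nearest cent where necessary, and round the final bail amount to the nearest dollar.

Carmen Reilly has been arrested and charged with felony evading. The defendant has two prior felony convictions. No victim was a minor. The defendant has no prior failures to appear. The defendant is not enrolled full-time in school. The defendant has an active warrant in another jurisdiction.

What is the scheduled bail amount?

$92,750

Base amounts from the schedule: felony evading $56,750.
Single charge. Combined base = $56,750.
Defendant has an active warrant in another jurisdiction (+$25,000 flat): $56,750 + $25,000 = $81,750.
Two or more prior felony convictions (+$11,000 flat): $81,750 + $11,000 = $92,750.
$92,750 is within the $175,000 maximum.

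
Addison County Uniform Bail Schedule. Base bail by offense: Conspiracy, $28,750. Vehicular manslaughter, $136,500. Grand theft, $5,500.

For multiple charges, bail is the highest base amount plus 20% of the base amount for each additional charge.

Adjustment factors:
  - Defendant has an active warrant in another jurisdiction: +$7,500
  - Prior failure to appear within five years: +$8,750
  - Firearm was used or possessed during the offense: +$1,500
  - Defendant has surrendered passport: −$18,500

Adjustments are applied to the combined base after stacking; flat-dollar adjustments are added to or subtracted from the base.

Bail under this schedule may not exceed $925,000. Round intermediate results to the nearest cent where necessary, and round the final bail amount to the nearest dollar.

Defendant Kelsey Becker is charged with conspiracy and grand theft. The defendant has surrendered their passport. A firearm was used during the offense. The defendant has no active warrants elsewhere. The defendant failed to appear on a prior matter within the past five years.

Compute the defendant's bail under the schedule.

Base amounts from the schedule: conspiracy $28,750; grand theft $5,500.
Stacking rule: highest base plus 20% of each additional charge. Highest is conspiracy at $28,750. Additional: $5,500 × 20% = $1,100. Combined base = $28,750 + $1,100 = $29,850.
Prior failure to appear within five years (+$8,750 flat): $29,850 + $8,750 = $38,600.
Firearm was used or possessed during the offense (+$1,500 flat): $38,600 + $1,500 = $40,100.
Defendant has surrendered passport (−$18,500 flat): $40,100 − $18,500 = $21,600.
$21,600 is within the $925,000 maximum.

$21,600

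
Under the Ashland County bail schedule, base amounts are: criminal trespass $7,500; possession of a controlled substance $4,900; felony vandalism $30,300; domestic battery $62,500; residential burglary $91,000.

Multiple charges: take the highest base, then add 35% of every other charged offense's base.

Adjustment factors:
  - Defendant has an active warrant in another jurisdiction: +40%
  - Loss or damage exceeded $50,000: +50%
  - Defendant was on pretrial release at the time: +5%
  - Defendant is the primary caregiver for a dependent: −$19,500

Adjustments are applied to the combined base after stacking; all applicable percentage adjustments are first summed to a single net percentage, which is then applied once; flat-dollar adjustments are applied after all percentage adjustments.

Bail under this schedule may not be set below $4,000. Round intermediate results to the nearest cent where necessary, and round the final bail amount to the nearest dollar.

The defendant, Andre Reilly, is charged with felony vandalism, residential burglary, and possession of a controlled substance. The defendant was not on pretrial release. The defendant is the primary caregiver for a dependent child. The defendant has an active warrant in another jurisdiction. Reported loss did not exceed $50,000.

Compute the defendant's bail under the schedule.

$125,148

Base amounts from the schedule: felony vandalism $30,300; residential burglary $91,000; possession of a controlled substance $4,900.
Stacking rule: highest base plus 35% of each additional charge. Highest is residential burglary at $91,000. Additional: $30,300 × 35% = $10,605; $4,900 × 35% = $1,715. Combined base = $91,000 + $12,320 = $103,320.
Defendant has an active warrant in another jurisdiction (+40%): $103,320 × 1.4 = $144,648.
Defendant is the primary caregiver for a dependent (−$19,500 flat): $144,648 − $19,500 = $125,148.
$125,148 is at or above the $4,000 minimum.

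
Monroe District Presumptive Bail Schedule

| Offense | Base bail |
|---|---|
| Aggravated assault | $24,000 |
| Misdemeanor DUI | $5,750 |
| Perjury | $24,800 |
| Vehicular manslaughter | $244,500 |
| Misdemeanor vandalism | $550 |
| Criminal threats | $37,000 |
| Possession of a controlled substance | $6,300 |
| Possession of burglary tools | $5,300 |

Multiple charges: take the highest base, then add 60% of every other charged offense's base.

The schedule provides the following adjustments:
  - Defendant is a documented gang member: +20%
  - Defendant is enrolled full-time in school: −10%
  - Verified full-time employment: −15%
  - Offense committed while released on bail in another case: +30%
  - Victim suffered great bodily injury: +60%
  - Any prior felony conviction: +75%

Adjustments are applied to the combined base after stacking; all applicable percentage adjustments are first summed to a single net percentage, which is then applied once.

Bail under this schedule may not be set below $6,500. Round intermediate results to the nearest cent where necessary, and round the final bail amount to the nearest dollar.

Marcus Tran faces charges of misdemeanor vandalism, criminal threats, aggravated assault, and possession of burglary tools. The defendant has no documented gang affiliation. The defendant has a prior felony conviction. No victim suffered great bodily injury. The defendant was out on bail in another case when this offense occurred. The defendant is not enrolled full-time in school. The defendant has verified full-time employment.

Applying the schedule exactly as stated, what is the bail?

Base amounts from the schedule: misdemeanor vandalism $550; criminal threats $37,000; aggravated assault $24,000; possession of burglary tools $5,300.
Stacking rule: highest base plus 60% of each additional charge. Highest is criminal threats at $37,000. Additional: $550 × 60% = $330; $24,000 × 60% = $14,400; $5,300 × 60% = $3,180. Combined base = $37,000 + $17,910 = $54,910.
Net percentage adjustment: −15% +30% +75% = +90%. $54,910 × 1.9 = $104,329.
$104,329 is at or above the $6,500 minimum.

$104,329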